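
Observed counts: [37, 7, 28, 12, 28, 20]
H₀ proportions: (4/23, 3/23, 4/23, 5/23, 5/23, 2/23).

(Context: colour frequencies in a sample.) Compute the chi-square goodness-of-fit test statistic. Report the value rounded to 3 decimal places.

n = 132; E_i = n·p_i = [22.96, 17.22, 22.96, 28.70, 28.70, 11.48]
χ² = (37−22.96)²/22.96 + (7−17.22)²/17.22 + (28−22.96)²/22.96 + (12−28.70)²/28.70 + (28−28.70)²/28.70 + (20−11.48)²/11.48 = 31.8198
df = 5

test statistic = 31.820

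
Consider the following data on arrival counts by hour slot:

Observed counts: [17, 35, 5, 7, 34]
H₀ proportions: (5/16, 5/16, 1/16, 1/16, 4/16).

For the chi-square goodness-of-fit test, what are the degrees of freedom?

df = k − 1 = 5 − 1 = 4

degrees of freedom = 4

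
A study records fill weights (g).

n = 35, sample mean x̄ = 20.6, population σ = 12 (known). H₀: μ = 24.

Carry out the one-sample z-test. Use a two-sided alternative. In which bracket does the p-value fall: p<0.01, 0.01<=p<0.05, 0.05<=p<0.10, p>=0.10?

p-value bracket: 0.05<=p<0.10

SE = σ/√n = 12/√35 = 2.0284
z = (x̄−μ₀)/SE = (20.6−24)/2.0284 = -1.6762
p-value (two-sided) = 0.09369
→ bracket: 0.05<=p<0.10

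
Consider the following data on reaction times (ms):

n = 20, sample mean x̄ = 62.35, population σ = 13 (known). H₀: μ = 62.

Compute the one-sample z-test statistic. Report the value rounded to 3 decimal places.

test statistic = 0.120

SE = σ/√n = 13/√20 = 2.9069
z = (x̄−μ₀)/SE = (62.35−62)/2.9069 = 0.1204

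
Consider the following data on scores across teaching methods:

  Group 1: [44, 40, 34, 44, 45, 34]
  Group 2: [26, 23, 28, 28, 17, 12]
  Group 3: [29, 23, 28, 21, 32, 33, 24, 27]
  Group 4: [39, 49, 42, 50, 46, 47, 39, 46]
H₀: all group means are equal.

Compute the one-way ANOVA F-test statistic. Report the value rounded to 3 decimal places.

Group means [40.17, 22.33, 27.12, 44.75], grand mean 33.929
SSB = Σnᵢ(x̄ᵢ−x̄)² = 2347.315; SSW = ΣΣ(x−x̄ᵢ)² = 596.542
MSB = 2347.315/3 = 782.4385; MSW = 596.542/24 = 24.8559
F = MSB/MSW = 31.4790
df = (3, 24)

test statistic = 31.479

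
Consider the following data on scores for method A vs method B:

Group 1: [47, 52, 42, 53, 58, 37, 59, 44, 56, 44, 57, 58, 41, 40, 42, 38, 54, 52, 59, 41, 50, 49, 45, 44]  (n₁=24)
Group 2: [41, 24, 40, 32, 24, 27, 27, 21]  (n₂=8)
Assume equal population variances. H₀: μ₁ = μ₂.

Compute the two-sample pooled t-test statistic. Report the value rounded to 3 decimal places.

test statistic = 6.369

x̄₁=48.417, s₁=7.205, n₁=24
x̄₂=29.500, s₂=7.502, n₂=8
s_p² = [23·7.205² + 7·7.502²]/30 = 52.9278
SE = √(s_p²·(1/24+1/8)) = 2.9701
t = (48.417−29.500)/2.9701 = 6.3691
df = 30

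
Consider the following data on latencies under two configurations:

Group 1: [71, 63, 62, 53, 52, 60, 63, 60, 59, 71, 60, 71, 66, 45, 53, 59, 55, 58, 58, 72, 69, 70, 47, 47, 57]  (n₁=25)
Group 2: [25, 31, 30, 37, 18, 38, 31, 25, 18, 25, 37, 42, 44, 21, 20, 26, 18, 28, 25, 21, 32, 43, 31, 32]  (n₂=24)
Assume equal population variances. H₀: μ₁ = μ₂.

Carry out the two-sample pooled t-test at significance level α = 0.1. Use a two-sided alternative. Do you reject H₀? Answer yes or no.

x̄₁=60.040, s₁=7.945, n₁=25
x̄₂=29.083, s₂=8.010, n₂=24
s_p² = [24·7.945² + 23·8.010²]/47 = 63.6339
SE = √(s_p²·(1/25+1/24)) = 2.2796
t = (60.040−29.083)/2.2796 = 13.5796
df = 47
p-value (two-sided) = 0.00000
At α=0.1: p < α → reject H₀

reject H₀: yes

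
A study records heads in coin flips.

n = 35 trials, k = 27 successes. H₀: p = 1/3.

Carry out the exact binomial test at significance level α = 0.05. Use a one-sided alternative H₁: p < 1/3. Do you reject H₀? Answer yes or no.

reject H₀: no

Exact binomial: n=35, k=27, p₀=1/3=0.3333
P(X≤27) from Σ C(n,i)·p₀^i·(1−p₀)^(n−i)
p-value (one-sided, H₁ less) = 1.00000
At α=0.05: p ≥ α → fail to reject H₀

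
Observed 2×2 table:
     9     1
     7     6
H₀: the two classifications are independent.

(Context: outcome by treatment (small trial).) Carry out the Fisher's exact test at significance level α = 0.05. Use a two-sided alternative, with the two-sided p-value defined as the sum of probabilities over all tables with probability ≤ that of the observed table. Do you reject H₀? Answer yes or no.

reject H₀: no

Margins: r₁=10, r₂=13, c₁=16, c₂=7, n=23
p_obs = C(10,9)·C(13,7)/C(23,16); sum pmf over tables with pmf ≤ p_obs
p-value (two-sided) = 0.08862
At α=0.05: p ≥ α → fail to reject H₀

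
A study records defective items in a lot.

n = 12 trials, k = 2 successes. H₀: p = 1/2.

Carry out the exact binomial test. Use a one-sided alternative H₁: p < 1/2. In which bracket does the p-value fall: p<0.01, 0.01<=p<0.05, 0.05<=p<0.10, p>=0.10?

Exact binomial: n=12, k=2, p₀=1/2=0.5000
P(X≤2) from Σ C(n,i)·p₀^i·(1−p₀)^(n−i)
p-value (one-sided, H₁ less) = 0.01929
→ bracket: 0.01<=p<0.05

p-value bracket: 0.01<=p<0.05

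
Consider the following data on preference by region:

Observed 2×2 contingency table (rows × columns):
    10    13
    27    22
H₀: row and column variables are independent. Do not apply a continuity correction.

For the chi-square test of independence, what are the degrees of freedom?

df = (r−1)(c−1) = (2−1)·(2−1) = 1

degrees of freedom = 1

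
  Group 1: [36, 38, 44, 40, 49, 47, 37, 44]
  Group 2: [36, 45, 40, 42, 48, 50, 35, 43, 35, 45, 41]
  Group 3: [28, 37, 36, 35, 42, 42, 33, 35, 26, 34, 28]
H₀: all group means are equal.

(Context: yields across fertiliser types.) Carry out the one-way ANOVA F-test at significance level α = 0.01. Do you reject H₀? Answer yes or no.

reject H₀: yes

Group means [41.88, 41.82, 34.18], grand mean 39.033
SSB = Σnᵢ(x̄ᵢ−x̄)² = 408.819; SSW = ΣΣ(x−x̄ᵢ)² = 700.148
MSB = 408.819/2 = 204.4095; MSW = 700.148/27 = 25.9314
F = MSB/MSW = 7.8827
df = (2, 27)
p-value (upper-tail) = 0.00201
At α=0.01: p < α → reject H₀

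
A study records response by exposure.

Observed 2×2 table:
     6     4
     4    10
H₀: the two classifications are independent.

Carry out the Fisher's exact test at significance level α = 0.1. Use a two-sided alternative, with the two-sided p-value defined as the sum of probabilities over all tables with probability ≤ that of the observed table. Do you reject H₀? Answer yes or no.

Margins: r₁=10, r₂=14, c₁=10, c₂=14, n=24
p_obs = C(10,6)·C(14,4)/C(24,10); sum pmf over tables with pmf ≤ p_obs
p-value (two-sided) = 0.21123
At α=0.1: p ≥ α → fail to reject H₀

reject H₀: no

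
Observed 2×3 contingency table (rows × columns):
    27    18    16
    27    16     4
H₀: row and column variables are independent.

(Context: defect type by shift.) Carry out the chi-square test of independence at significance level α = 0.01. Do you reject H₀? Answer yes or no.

reject H₀: no

Row totals [61, 47], col totals [54, 34, 20], n=108
χ² = (27−30.50)²/30.50 + (18−19.20)²/19.20 + (16−11.30)²/11.30 + (27−23.50)²/23.50 + (16−14.80)²/14.80 + (4−8.70)²/8.70 = 5.5969
df = 2
p-value (upper-tail) = 0.06090
At α=0.01: p ≥ α → fail to reject H₀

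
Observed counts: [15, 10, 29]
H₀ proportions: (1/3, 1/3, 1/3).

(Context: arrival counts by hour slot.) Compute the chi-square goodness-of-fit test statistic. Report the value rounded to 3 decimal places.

test statistic = 10.778

n = 54; E_i = n·p_i = [18.00, 18.00, 18.00]
χ² = (15−18.00)²/18.00 + (10−18.00)²/18.00 + (29−18.00)²/18.00 = 10.7778
df = 2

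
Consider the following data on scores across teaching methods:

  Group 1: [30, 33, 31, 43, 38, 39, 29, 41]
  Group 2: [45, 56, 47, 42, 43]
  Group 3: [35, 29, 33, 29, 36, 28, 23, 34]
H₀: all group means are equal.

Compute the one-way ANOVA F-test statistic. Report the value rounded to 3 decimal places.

Group means [35.50, 46.60, 30.88], grand mean 36.381
SSB = Σnᵢ(x̄ᵢ−x̄)² = 770.877; SSW = ΣΣ(x−x̄ᵢ)² = 464.075
MSB = 770.877/2 = 385.4387; MSW = 464.075/18 = 25.7819
F = MSB/MSW = 14.9499
df = (2, 18)

test statistic = 14.950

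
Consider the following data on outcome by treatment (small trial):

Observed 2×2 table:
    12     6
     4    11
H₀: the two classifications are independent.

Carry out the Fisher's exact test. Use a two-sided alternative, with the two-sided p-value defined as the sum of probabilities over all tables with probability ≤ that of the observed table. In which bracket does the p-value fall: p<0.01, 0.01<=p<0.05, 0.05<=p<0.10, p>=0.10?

Margins: r₁=18, r₂=15, c₁=16, c₂=17, n=33
p_obs = C(18,12)·C(15,4)/C(33,16); sum pmf over tables with pmf ≤ p_obs
p-value (two-sided) = 0.03664
→ bracket: 0.01<=p<0.05

p-value bracket: 0.01<=p<0.05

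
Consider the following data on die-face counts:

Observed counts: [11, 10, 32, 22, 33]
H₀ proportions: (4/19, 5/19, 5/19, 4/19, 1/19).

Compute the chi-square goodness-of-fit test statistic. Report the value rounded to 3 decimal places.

n = 108; E_i = n·p_i = [22.74, 28.42, 28.42, 22.74, 5.68]
χ² = (11−22.74)²/22.74 + (10−28.42)²/28.42 + (32−28.42)²/28.42 + (22−22.74)²/22.74 + (33−5.68)²/5.68 = 149.7403
df = 4

test statistic = 149.740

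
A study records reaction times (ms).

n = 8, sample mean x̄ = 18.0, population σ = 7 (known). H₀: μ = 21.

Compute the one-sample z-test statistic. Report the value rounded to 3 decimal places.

test statistic = -1.212

SE = σ/√n = 7/√8 = 2.4749
z = (x̄−μ₀)/SE = (18.0−21)/2.4749 = -1.2122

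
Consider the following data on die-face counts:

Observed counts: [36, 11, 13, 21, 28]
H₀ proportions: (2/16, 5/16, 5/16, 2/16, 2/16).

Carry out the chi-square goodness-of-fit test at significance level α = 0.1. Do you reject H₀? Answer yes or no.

n = 109; E_i = n·p_i = [13.62, 34.06, 34.06, 13.62, 13.62]
χ² = (36−13.62)²/13.62 + (11−34.06)²/34.06 + (13−34.06)²/34.06 + (21−13.62)²/13.62 + (28−13.62)²/13.62 = 84.5413
df = 4
p-value (upper-tail) = 0.00000
At α=0.1: p < α → reject H₀

reject H₀: yes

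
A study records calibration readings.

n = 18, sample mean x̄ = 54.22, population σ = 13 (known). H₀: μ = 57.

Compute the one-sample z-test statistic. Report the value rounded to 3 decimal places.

SE = σ/√n = 13/√18 = 3.0641
z = (x̄−μ₀)/SE = (54.22−57)/3.0641 = -0.9073

test statistic = -0.907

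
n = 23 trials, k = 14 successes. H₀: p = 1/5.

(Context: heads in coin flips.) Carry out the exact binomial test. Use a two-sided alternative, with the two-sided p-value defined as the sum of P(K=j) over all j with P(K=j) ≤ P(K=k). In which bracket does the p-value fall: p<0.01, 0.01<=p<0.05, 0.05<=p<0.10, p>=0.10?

Exact binomial: n=23, k=14, p₀=1/5=0.2000
P(X=j) = C(n,j)·p₀^j·(1−p₀)^(n−j); p = Σ P(X=j) over j with P(X=j) ≤ P(X=14)
p-value (two-sided) = 0.00002
→ bracket: p<0.01

p-value bracket: p<0.01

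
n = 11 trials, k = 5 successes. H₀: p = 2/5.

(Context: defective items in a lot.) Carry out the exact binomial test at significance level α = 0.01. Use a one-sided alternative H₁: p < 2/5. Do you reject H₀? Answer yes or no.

reject H₀: no

Exact binomial: n=11, k=5, p₀=2/5=0.4000
P(X≤5) from Σ C(n,i)·p₀^i·(1−p₀)^(n−i)
p-value (one-sided, H₁ less) = 0.75350
At α=0.01: p ≥ α → fail to reject H₀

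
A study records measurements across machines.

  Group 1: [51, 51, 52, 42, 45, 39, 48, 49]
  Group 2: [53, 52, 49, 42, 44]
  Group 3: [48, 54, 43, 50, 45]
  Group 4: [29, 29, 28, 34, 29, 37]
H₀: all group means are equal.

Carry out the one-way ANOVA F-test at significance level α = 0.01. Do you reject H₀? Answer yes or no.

Group means [47.12, 48.00, 48.00, 31.00], grand mean 43.458
SSB = Σnᵢ(x̄ᵢ−x̄)² = 1245.083; SSW = ΣΣ(x−x̄ᵢ)² = 388.875
MSB = 1245.083/3 = 415.0278; MSW = 388.875/20 = 19.4438
F = MSB/MSW = 21.3450
df = (3, 20)
p-value (upper-tail) = 0.00000
At α=0.01: p < α → reject H₀

reject H₀: yes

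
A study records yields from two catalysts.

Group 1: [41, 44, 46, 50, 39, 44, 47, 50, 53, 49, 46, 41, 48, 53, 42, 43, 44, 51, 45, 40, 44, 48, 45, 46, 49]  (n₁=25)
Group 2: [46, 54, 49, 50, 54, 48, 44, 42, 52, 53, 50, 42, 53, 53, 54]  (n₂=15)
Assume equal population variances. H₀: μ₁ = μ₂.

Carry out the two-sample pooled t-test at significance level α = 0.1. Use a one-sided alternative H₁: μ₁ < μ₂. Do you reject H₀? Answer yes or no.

reject H₀: yes

x̄₁=45.920, s₁=3.872, n₁=25
x̄₂=49.600, s₂=4.323, n₂=15
s_p² = [24·3.872² + 14·4.323²]/38 = 16.3537
SE = √(s_p²·(1/25+1/15)) = 1.3208
t = (45.920−49.600)/1.3208 = -2.7863
df = 38
p-value (one-sided, H₁ less) = 0.00414
At α=0.1: p < α → reject H₀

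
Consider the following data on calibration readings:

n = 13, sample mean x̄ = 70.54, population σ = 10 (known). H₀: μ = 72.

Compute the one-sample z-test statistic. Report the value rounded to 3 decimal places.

SE = σ/√n = 10/√13 = 2.7735
z = (x̄−μ₀)/SE = (70.54−72)/2.7735 = -0.5264

test statistic = -0.526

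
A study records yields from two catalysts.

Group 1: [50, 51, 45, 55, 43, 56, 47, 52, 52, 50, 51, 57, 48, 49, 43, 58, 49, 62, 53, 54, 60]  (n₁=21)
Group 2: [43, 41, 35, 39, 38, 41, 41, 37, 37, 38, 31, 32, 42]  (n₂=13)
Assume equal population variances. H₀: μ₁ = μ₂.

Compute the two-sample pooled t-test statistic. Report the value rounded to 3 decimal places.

x̄₁=51.667, s₁=5.161, n₁=21
x̄₂=38.077, s₂=3.707, n₂=13
s_p² = [20·5.161² + 12·3.707²]/32 = 21.7997
SE = √(s_p²·(1/21+1/13)) = 1.6477
t = (51.667−38.077)/1.6477 = 8.2476
df = 32

test statistic = 8.248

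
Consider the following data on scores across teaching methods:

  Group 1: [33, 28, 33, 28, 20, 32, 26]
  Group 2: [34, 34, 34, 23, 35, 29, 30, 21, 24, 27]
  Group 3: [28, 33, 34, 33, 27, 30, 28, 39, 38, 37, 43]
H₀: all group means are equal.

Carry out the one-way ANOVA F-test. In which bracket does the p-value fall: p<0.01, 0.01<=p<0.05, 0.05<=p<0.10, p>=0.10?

Group means [28.57, 29.10, 33.64], grand mean 30.750
SSB = Σnᵢ(x̄ᵢ−x̄)² = 152.090; SSW = ΣΣ(x−x̄ᵢ)² = 641.160
MSB = 152.090/2 = 76.0451; MSW = 641.160/25 = 25.6464
F = MSB/MSW = 2.9651
df = (2, 25)
p-value (upper-tail) = 0.06990
→ bracket: 0.05<=p<0.10

p-value bracket: 0.05<=p<0.10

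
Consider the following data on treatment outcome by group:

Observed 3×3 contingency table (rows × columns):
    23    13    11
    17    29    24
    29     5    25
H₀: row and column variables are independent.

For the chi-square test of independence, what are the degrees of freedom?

degrees of freedom = 4

df = (r−1)(c−1) = (3−1)·(3−1) = 4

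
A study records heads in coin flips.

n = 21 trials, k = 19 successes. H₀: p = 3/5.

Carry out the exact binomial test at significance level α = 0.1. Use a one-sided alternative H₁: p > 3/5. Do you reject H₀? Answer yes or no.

Exact binomial: n=21, k=19, p₀=3/5=0.6000
P(X≥19) from Σ C(n,i)·p₀^i·(1−p₀)^(n−i)
p-value (one-sided, H₁ greater) = 0.00238
At α=0.1: p < α → reject H₀

reject H₀: yes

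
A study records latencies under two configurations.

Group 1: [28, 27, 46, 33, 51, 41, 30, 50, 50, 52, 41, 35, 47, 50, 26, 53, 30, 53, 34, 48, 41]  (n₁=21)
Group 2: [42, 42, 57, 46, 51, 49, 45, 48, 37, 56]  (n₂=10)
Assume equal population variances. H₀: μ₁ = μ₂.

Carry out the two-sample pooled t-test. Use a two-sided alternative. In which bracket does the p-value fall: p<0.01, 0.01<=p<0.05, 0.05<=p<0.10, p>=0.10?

p-value bracket: 0.05<=p<0.10

x̄₁=41.238, s₁=9.596, n₁=21
x̄₂=47.300, s₂=6.290, n₂=10
s_p² = [20·9.596² + 9·6.290²]/29 = 75.7900
SE = √(s_p²·(1/21+1/10)) = 3.3449
t = (41.238−47.300)/3.3449 = -1.8123
df = 29
p-value (two-sided) = 0.08030
→ bracket: 0.05<=p<0.10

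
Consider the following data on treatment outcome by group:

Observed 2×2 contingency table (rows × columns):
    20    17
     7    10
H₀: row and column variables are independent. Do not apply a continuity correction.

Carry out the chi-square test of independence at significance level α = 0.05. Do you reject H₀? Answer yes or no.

reject H₀: no

Row totals [37, 17], col totals [27, 27], n=54
χ² = (20−18.50)²/18.50 + (17−18.50)²/18.50 + (7−8.50)²/8.50 + (10−8.50)²/8.50 = 0.7727
df = 1
p-value (upper-tail) = 0.37940
At α=0.05: p ≥ α → fail to reject H₀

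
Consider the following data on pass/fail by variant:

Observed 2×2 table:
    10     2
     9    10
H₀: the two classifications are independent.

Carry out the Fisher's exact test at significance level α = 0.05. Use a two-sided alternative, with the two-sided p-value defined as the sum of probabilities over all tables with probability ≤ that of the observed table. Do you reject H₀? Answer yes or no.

reject H₀: no

Margins: r₁=12, r₂=19, c₁=19, c₂=12, n=31
p_obs = C(12,10)·C(19,9)/C(31,19); sum pmf over tables with pmf ≤ p_obs
p-value (two-sided) = 0.06518
At α=0.05: p ≥ α → fail to reject H₀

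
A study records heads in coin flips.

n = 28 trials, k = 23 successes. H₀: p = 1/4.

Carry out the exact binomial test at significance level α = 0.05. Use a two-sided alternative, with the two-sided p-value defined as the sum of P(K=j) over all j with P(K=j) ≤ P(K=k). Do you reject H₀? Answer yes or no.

Exact binomial: n=28, k=23, p₀=1/4=0.2500
P(X=j) = C(n,j)·p₀^j·(1−p₀)^(n−j); p = Σ P(X=j) over j with P(X=j) ≤ P(X=23)
p-value (two-sided) = 0.00000
At α=0.05: p < α → reject H₀

reject H₀: yes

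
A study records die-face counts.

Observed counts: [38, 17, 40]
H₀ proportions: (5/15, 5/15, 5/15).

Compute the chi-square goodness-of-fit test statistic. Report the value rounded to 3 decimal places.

test statistic = 10.253

n = 95; E_i = n·p_i = [31.67, 31.67, 31.67]
χ² = (38−31.67)²/31.67 + (17−31.67)²/31.67 + (40−31.67)²/31.67 = 10.2526
df = 2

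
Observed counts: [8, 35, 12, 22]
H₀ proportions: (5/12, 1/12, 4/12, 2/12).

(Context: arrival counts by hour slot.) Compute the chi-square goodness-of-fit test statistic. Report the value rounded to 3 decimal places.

test statistic = 159.229

n = 77; E_i = n·p_i = [32.08, 6.42, 25.67, 12.83]
χ² = (8−32.08)²/32.08 + (35−6.42)²/6.42 + (12−25.67)²/25.67 + (22−12.83)²/12.83 = 159.2286
df = 3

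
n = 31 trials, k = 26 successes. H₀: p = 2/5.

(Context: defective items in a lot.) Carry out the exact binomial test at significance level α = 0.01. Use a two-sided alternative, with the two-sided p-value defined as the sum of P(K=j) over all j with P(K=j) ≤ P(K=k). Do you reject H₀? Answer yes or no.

reject H₀: yes

Exact binomial: n=31, k=26, p₀=2/5=0.4000
P(X=j) = C(n,j)·p₀^j·(1−p₀)^(n−j); p = Σ P(X=j) over j with P(X=j) ≤ P(X=26)
p-value (two-sided) = 0.00000
At α=0.01: p < α → reject H₀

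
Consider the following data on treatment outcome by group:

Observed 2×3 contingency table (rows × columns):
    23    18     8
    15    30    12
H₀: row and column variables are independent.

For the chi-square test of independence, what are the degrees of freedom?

degrees of freedom = 2

df = (r−1)(c−1) = (2−1)·(3−1) = 2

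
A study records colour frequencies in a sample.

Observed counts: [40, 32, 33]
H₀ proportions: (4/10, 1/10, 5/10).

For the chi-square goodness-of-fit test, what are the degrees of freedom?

df = k − 1 = 3 − 1 = 2

degrees of freedom = 2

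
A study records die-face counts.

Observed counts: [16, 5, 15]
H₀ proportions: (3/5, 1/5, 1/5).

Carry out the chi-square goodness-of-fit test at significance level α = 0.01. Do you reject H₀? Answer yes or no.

reject H₀: yes

n = 36; E_i = n·p_i = [21.60, 7.20, 7.20]
χ² = (16−21.60)²/21.60 + (5−7.20)²/7.20 + (15−7.20)²/7.20 = 10.5741
df = 2
p-value (upper-tail) = 0.00506
At α=0.01: p < α → reject H₀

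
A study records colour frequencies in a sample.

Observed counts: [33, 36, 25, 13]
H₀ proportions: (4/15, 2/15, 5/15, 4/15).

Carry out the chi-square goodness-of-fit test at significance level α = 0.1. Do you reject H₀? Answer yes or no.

reject H₀: yes

n = 107; E_i = n·p_i = [28.53, 14.27, 35.67, 28.53]
χ² = (33−28.53)²/28.53 + (36−14.27)²/14.27 + (25−35.67)²/35.67 + (13−28.53)²/28.53 = 45.4533
df = 3
p-value (upper-tail) = 0.00000
At α=0.1: p < α → reject H₀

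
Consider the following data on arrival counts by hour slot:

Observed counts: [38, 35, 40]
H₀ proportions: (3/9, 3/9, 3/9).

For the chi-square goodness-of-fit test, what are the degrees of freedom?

degrees of freedom = 2

df = k − 1 = 3 − 1 = 2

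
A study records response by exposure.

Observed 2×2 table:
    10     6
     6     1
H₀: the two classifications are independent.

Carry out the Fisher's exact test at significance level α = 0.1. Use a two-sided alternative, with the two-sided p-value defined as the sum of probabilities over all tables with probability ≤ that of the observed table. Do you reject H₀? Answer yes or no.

reject H₀: no

Margins: r₁=16, r₂=7, c₁=16, c₂=7, n=23
p_obs = C(16,10)·C(7,6)/C(23,16); sum pmf over tables with pmf ≤ p_obs
p-value (two-sided) = 0.36601
At α=0.1: p ≥ α → fail to reject H₀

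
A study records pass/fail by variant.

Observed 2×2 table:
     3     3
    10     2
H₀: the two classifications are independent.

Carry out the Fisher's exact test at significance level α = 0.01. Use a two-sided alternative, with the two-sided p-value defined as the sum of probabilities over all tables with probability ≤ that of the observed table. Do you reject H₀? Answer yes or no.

reject H₀: no

Margins: r₁=6, r₂=12, c₁=13, c₂=5, n=18
p_obs = C(6,3)·C(12,10)/C(18,13); sum pmf over tables with pmf ≤ p_obs
p-value (two-sided) = 0.26821
At α=0.01: p ≥ α → fail to reject H₀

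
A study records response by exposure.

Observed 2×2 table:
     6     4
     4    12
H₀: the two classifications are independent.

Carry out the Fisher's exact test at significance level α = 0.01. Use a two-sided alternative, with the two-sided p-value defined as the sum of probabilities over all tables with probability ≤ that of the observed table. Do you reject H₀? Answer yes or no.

reject H₀: no

Margins: r₁=10, r₂=16, c₁=10, c₂=16, n=26
p_obs = C(10,6)·C(16,4)/C(26,10); sum pmf over tables with pmf ≤ p_obs
p-value (two-sided) = 0.10870
At α=0.01: p ≥ α → fail to reject H₀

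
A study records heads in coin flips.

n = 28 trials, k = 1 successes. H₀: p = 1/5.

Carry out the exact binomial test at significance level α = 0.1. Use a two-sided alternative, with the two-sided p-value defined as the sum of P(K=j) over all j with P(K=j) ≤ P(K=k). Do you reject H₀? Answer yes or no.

reject H₀: yes

Exact binomial: n=28, k=1, p₀=1/5=0.2000
P(X=j) = C(n,j)·p₀^j·(1−p₀)^(n−j); p = Σ P(X=j) over j with P(X=j) ≤ P(X=1)
p-value (two-sided) = 0.03034
At α=0.1: p < α → reject H₀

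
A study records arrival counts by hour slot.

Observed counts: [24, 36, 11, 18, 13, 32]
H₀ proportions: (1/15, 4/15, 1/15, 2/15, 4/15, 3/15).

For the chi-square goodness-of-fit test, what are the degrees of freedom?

degrees of freedom = 5

df = k − 1 = 6 − 1 = 5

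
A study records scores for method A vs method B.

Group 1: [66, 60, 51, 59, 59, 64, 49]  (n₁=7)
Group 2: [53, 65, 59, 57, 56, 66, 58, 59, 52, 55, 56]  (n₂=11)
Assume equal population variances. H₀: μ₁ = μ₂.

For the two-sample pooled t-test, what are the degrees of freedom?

degrees of freedom = 16

df = n₁ + n₂ − 2 = 7 + 11 − 2 = 16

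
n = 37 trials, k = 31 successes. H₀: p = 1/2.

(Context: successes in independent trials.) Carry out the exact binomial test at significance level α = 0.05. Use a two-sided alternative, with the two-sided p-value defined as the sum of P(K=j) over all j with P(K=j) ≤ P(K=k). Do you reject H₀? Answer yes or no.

reject H₀: yes

Exact binomial: n=37, k=31, p₀=1/2=0.5000
P(X=j) = C(n,j)·p₀^j·(1−p₀)^(n−j); p = Σ P(X=j) over j with P(X=j) ≤ P(X=31)
p-value (two-sided) = 0.00004
At α=0.05: p < α → reject H₀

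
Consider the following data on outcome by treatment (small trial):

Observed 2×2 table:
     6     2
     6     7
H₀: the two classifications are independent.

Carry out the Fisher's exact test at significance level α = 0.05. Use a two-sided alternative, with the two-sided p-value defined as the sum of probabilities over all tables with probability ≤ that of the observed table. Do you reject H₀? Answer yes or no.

reject H₀: no

Margins: r₁=8, r₂=13, c₁=12, c₂=9, n=21
p_obs = C(8,6)·C(13,6)/C(21,12); sum pmf over tables with pmf ≤ p_obs
p-value (two-sided) = 0.36656
At α=0.05: p ≥ α → fail to reject H₀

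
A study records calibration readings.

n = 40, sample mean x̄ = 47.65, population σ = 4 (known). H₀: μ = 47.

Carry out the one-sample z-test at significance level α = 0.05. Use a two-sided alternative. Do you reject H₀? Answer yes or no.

SE = σ/√n = 4/√40 = 0.6325
z = (x̄−μ₀)/SE = (47.65−47)/0.6325 = 1.0277
p-value (two-sided) = 0.30407
At α=0.05: p ≥ α → fail to reject H₀

reject H₀: no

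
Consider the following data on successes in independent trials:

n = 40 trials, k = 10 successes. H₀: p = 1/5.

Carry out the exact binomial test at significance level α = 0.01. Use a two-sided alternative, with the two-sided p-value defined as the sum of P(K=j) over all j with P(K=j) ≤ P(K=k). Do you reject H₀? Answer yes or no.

Exact binomial: n=40, k=10, p₀=1/5=0.2000
P(X=j) = C(n,j)·p₀^j·(1−p₀)^(n−j); p = Σ P(X=j) over j with P(X=j) ≤ P(X=10)
p-value (two-sided) = 0.42955
At α=0.01: p ≥ α → fail to reject H₀

reject H₀: no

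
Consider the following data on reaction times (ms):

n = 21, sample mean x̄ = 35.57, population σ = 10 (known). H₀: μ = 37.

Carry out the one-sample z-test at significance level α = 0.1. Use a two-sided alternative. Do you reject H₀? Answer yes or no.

reject H₀: no

SE = σ/√n = 10/√21 = 2.1822
z = (x̄−μ₀)/SE = (35.57−37)/2.1822 = -0.6553
p-value (two-sided) = 0.51227
At α=0.1: p ≥ α → fail to reject H₀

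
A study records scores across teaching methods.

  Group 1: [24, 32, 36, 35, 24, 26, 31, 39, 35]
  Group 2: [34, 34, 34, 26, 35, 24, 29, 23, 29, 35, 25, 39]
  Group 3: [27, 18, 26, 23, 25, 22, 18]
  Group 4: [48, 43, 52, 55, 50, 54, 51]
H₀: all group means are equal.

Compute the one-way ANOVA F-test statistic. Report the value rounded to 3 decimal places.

Group means [31.33, 30.58, 22.71, 50.43], grand mean 33.171
SSB = Σnᵢ(x̄ᵢ−x̄)² = 2960.912; SSW = ΣΣ(x−x̄ᵢ)² = 724.060
MSB = 2960.912/3 = 986.9706; MSW = 724.060/31 = 23.3568
F = MSB/MSW = 42.2563
df = (3, 31)

test statistic = 42.256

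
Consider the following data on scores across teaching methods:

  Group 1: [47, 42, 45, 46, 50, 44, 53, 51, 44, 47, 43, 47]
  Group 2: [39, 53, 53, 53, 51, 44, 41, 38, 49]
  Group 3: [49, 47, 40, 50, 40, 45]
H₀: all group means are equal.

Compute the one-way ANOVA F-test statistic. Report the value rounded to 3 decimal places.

test statistic = 0.240

Group means [46.58, 46.78, 45.17], grand mean 46.333
SSB = Σnᵢ(x̄ᵢ−x̄)² = 10.694; SSW = ΣΣ(x−x̄ᵢ)² = 535.306
MSB = 10.694/2 = 5.3472; MSW = 535.306/24 = 22.3044
F = MSB/MSW = 0.2397
df = (2, 24)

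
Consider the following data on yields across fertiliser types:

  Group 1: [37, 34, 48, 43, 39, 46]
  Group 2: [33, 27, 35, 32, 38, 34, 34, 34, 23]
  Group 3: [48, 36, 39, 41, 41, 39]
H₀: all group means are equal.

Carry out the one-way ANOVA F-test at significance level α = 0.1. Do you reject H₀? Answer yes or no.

Group means [41.17, 32.22, 40.67], grand mean 37.190
SSB = Σnᵢ(x̄ᵢ−x̄)² = 389.516; SSW = ΣΣ(x−x̄ᵢ)² = 391.722
MSB = 389.516/2 = 194.7579; MSW = 391.722/18 = 21.7623
F = MSB/MSW = 8.9493
df = (2, 18)
p-value (upper-tail) = 0.00200
At α=0.1: p < α → reject H₀

reject H₀: yes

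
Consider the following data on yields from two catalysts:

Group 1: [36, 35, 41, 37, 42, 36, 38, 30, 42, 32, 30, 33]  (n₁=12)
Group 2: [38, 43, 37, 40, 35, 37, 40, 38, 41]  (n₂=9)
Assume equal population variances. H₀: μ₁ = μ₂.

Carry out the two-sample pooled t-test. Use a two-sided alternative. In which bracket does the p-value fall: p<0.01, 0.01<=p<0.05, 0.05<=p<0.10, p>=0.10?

p-value bracket: 0.05<=p<0.10

x̄₁=36.000, s₁=4.264, n₁=12
x̄₂=38.778, s₂=2.438, n₂=9
s_p² = [11·4.264² + 8·2.438²]/19 = 13.0292
SE = √(s_p²·(1/12+1/9)) = 1.5917
t = (36.000−38.778)/1.5917 = -1.7452
df = 19
p-value (two-sided) = 0.09711
→ bracket: 0.05<=p<0.10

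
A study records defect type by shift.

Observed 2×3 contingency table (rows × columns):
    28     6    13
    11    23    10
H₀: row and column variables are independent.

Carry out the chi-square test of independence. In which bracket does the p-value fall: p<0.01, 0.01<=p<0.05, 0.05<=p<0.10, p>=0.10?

p-value bracket: p<0.01

Row totals [47, 44], col totals [39, 29, 23], n=91
χ² = (28−20.14)²/20.14 + (6−14.98)²/14.98 + (13−11.88)²/11.88 + (11−18.86)²/18.86 + (23−14.02)²/14.02 + (10−11.12)²/11.12 = 17.6874
df = 2
p-value (upper-tail) = 0.00014
→ bracket: p<0.01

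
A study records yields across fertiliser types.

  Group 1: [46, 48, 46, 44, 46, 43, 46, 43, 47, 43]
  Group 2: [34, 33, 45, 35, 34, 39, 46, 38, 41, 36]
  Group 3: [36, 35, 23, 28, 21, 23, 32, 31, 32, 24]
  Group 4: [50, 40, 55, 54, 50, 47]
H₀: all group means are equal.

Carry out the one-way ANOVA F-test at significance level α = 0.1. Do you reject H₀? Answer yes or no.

reject H₀: yes

Group means [45.20, 38.10, 28.50, 49.33], grand mean 39.278
SSB = Σnᵢ(x̄ᵢ−x̄)² = 2132.889; SSW = ΣΣ(x−x̄ᵢ)² = 636.333
MSB = 2132.889/3 = 710.9630; MSW = 636.333/32 = 19.8854
F = MSB/MSW = 35.7530
df = (3, 32)
p-value (upper-tail) = 0.00000
At α=0.1: p < α → reject H₀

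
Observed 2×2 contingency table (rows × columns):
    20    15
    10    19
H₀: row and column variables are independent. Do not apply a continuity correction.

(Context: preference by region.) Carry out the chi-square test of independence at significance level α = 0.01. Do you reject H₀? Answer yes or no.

Row totals [35, 29], col totals [30, 34], n=64
χ² = (20−16.41)²/16.41 + (15−18.59)²/18.59 + (10−13.59)²/13.59 + (19−15.41)²/15.41 = 3.2702
df = 1
p-value (upper-tail) = 0.07055
At α=0.01: p ≥ α → fail to reject H₀

reject H₀: no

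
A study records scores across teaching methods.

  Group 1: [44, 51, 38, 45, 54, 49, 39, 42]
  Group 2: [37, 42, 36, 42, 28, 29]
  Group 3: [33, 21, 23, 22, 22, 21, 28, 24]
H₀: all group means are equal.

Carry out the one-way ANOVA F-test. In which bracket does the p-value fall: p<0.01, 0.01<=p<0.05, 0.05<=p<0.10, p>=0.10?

Group means [45.25, 35.67, 24.25], grand mean 35.000
SSB = Σnᵢ(x̄ᵢ−x̄)² = 1767.667; SSW = ΣΣ(x−x̄ᵢ)² = 536.333
MSB = 1767.667/2 = 883.8333; MSW = 536.333/19 = 28.2281
F = MSB/MSW = 31.3104
df = (2, 19)
p-value (upper-tail) = 0.00000
→ bracket: p<0.01

p-value bracket: p<0.01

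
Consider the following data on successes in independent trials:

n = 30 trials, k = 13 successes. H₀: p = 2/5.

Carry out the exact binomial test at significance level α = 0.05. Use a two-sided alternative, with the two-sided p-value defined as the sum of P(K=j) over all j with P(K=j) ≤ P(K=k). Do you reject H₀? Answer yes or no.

Exact binomial: n=30, k=13, p₀=2/5=0.4000
P(X=j) = C(n,j)·p₀^j·(1−p₀)^(n−j); p = Σ P(X=j) over j with P(X=j) ≤ P(X=13)
p-value (two-sided) = 0.71301
At α=0.05: p ≥ α → fail to reject H₀

reject H₀: no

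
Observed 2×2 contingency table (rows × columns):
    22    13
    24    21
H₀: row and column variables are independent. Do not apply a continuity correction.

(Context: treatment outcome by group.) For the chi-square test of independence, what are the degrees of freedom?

df = (r−1)(c−1) = (2−1)·(2−1) = 1

degrees of freedom = 1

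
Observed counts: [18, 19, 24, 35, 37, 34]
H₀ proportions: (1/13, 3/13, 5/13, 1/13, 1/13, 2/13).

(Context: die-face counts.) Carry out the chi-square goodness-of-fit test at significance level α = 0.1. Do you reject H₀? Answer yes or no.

n = 167; E_i = n·p_i = [12.85, 38.54, 64.23, 12.85, 12.85, 25.69]
χ² = (18−12.85)²/12.85 + (19−38.54)²/38.54 + (24−64.23)²/64.23 + (35−12.85)²/12.85 + (37−12.85)²/12.85 + (34−25.69)²/25.69 = 123.4786
df = 5
p-value (upper-tail) = 0.00000
At α=0.1: p < α → reject H₀

reject H₀: yes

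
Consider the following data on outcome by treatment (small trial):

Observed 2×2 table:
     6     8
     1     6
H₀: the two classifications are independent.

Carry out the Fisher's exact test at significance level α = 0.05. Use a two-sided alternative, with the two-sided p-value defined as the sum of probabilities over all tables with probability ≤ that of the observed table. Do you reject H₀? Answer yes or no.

Margins: r₁=14, r₂=7, c₁=7, c₂=14, n=21
p_obs = C(14,6)·C(7,1)/C(21,7); sum pmf over tables with pmf ≤ p_obs
p-value (two-sided) = 0.33714
At α=0.05: p ≥ α → fail to reject H₀

reject H₀: no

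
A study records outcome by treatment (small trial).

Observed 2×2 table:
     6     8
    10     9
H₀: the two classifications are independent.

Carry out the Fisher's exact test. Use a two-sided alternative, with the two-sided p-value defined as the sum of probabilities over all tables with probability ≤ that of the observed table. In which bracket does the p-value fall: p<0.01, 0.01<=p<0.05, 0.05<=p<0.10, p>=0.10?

Margins: r₁=14, r₂=19, c₁=16, c₂=17, n=33
p_obs = C(14,6)·C(19,10)/C(33,16); sum pmf over tables with pmf ≤ p_obs
p-value (two-sided) = 0.72828
→ bracket: p>=0.10

p-value bracket: p>=0.10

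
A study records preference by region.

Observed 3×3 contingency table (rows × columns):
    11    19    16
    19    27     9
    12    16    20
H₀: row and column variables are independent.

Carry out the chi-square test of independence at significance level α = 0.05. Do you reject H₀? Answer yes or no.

Row totals [46, 55, 48], col totals [42, 62, 45], n=149
χ² = (11−12.97)²/12.97 + (19−19.14)²/19.14 + (16−13.89)²/13.89 + (19−15.50)²/15.50 + (27−22.89)²/22.89 + (9−16.61)²/16.61 + (12−13.53)²/13.53 + (16−19.97)²/19.97 + (20−14.50)²/14.50 = 8.6869
df = 4
p-value (upper-tail) = 0.06942
At α=0.05: p ≥ α → fail to reject H₀

reject H₀: no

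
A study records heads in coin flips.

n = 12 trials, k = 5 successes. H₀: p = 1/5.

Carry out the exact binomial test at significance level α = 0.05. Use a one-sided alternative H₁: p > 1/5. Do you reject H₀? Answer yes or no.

reject H₀: no

Exact binomial: n=12, k=5, p₀=1/5=0.2000
P(X≥5) from Σ C(n,i)·p₀^i·(1−p₀)^(n−i)
p-value (one-sided, H₁ greater) = 0.07256
At α=0.05: p ≥ α → fail to reject H₀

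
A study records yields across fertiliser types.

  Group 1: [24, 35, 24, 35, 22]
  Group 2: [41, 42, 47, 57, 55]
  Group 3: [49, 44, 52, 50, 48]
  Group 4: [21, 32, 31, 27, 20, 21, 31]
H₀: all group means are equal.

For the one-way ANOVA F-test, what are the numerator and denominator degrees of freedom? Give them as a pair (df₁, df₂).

k = 4 groups, N = 22 total
df = (k−1, N−k) = (4−1, 22−4) = (3, 18)

degrees of freedom = [3, 18]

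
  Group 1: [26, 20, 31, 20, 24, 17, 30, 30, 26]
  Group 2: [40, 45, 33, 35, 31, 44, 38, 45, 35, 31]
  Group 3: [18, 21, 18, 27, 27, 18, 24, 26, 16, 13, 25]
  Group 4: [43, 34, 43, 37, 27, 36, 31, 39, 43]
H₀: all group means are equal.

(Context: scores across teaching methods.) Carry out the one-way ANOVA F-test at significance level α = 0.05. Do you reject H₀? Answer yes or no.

reject H₀: yes

Group means [24.89, 37.70, 21.18, 37.00], grand mean 29.923
SSB = Σnᵢ(x̄ᵢ−x̄)² = 2124.144; SSW = ΣΣ(x−x̄ᵢ)² = 976.625
MSB = 2124.144/3 = 708.0480; MSW = 976.625/35 = 27.9036
F = MSB/MSW = 25.3748
df = (3, 35)
p-value (upper-tail) = 0.00000
At α=0.05: p < α → reject H₀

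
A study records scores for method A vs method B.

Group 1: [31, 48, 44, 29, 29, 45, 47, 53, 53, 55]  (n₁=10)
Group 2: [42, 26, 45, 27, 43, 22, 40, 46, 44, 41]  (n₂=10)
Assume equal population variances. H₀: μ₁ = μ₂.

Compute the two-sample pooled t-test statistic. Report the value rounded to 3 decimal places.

test statistic = 1.356

x̄₁=43.400, s₁=10.135, n₁=10
x̄₂=37.600, s₂=8.959, n₂=10
s_p² = [9·10.135² + 9·8.959²]/18 = 91.4889
SE = √(s_p²·(1/10+1/10)) = 4.2776
t = (43.400−37.600)/4.2776 = 1.3559
df = 18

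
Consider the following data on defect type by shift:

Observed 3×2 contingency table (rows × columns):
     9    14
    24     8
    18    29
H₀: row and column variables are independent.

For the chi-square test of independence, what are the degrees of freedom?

degrees of freedom = 2

df = (r−1)(c−1) = (3−1)·(2−1) = 2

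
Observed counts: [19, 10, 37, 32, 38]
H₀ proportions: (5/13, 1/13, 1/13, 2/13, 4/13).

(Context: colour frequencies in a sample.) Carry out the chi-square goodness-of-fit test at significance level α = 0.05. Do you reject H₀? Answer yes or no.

n = 136; E_i = n·p_i = [52.31, 10.46, 10.46, 20.92, 41.85]
χ² = (19−52.31)²/52.31 + (10−10.46)²/10.46 + (37−10.46)²/10.46 + (32−20.92)²/20.92 + (38−41.85)²/41.85 = 94.7691
df = 4
p-value (upper-tail) = 0.00000
At α=0.05: p < α → reject H₀

reject H₀: yes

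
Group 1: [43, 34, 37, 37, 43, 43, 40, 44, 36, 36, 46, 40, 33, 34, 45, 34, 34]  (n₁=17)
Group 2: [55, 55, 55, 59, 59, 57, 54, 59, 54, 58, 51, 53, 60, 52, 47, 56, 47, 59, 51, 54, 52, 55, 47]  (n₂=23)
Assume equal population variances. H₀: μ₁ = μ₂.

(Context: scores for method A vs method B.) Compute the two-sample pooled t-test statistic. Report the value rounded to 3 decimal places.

x̄₁=38.765, s₁=4.480, n₁=17
x̄₂=54.304, s₂=3.936, n₂=23
s_p² = [16·4.480² + 22·3.936²]/38 = 17.4192
SE = √(s_p²·(1/17+1/23)) = 1.3349
t = (38.765−54.304)/1.3349 = -11.6409
df = 38

test statistic = -11.641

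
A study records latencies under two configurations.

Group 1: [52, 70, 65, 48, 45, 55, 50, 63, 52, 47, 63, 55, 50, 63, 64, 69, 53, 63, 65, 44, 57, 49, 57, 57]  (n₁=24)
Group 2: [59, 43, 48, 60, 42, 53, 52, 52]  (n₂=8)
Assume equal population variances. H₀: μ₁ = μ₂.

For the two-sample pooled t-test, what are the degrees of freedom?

df = n₁ + n₂ − 2 = 24 + 8 − 2 = 30

degrees of freedom = 30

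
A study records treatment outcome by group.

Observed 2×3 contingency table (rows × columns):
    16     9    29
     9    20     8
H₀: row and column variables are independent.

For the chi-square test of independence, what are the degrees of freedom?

degrees of freedom = 2

df = (r−1)(c−1) = (2−1)·(3−1) = 2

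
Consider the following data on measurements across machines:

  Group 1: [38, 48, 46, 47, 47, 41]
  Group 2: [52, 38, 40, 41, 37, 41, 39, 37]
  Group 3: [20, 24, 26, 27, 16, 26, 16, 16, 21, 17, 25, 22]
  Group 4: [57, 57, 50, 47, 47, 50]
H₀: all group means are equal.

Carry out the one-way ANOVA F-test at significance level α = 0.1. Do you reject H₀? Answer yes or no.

reject H₀: yes

Group means [44.50, 40.62, 21.33, 51.33], grand mean 36.125
SSB = Σnᵢ(x̄ᵢ−x̄)² = 4596.125; SSW = ΣΣ(x−x̄ᵢ)² = 555.375
MSB = 4596.125/3 = 1532.0417; MSW = 555.375/28 = 19.8348
F = MSB/MSW = 77.2400
df = (3, 28)
p-value (upper-tail) = 0.00000
At α=0.1: p < α → reject H₀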